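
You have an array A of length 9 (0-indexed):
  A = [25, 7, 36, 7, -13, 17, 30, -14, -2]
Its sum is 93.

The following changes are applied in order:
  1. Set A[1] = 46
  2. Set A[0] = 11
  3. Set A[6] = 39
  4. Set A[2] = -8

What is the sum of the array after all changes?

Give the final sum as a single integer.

Initial sum: 93
Change 1: A[1] 7 -> 46, delta = 39, sum = 132
Change 2: A[0] 25 -> 11, delta = -14, sum = 118
Change 3: A[6] 30 -> 39, delta = 9, sum = 127
Change 4: A[2] 36 -> -8, delta = -44, sum = 83

Answer: 83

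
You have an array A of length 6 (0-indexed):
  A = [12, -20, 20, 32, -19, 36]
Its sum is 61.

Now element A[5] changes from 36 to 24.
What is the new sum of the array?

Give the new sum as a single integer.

Answer: 49

Derivation:
Old value at index 5: 36
New value at index 5: 24
Delta = 24 - 36 = -12
New sum = old_sum + delta = 61 + (-12) = 49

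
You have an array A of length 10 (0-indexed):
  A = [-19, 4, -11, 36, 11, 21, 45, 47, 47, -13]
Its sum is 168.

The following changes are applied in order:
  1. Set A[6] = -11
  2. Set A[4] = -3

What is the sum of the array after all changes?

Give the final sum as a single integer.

Answer: 98

Derivation:
Initial sum: 168
Change 1: A[6] 45 -> -11, delta = -56, sum = 112
Change 2: A[4] 11 -> -3, delta = -14, sum = 98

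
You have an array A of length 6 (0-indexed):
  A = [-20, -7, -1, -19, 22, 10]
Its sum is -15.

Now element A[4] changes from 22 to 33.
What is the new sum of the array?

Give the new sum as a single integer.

Answer: -4

Derivation:
Old value at index 4: 22
New value at index 4: 33
Delta = 33 - 22 = 11
New sum = old_sum + delta = -15 + (11) = -4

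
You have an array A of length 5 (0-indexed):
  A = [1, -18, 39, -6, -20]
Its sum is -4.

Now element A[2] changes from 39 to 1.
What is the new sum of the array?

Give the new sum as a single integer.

Old value at index 2: 39
New value at index 2: 1
Delta = 1 - 39 = -38
New sum = old_sum + delta = -4 + (-38) = -42

Answer: -42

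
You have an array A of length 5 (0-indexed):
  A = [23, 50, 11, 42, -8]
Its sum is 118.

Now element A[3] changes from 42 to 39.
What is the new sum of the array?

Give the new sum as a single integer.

Old value at index 3: 42
New value at index 3: 39
Delta = 39 - 42 = -3
New sum = old_sum + delta = 118 + (-3) = 115

Answer: 115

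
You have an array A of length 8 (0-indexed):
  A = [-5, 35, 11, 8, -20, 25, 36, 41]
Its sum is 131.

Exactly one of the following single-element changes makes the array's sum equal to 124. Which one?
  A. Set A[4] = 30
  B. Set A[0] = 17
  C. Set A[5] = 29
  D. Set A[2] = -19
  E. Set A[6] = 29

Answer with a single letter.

Answer: E

Derivation:
Option A: A[4] -20->30, delta=50, new_sum=131+(50)=181
Option B: A[0] -5->17, delta=22, new_sum=131+(22)=153
Option C: A[5] 25->29, delta=4, new_sum=131+(4)=135
Option D: A[2] 11->-19, delta=-30, new_sum=131+(-30)=101
Option E: A[6] 36->29, delta=-7, new_sum=131+(-7)=124 <-- matches target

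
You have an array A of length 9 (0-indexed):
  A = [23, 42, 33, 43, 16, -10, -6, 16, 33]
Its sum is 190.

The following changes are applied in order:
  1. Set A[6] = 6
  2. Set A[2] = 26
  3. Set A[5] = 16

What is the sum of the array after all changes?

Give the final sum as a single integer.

Answer: 221

Derivation:
Initial sum: 190
Change 1: A[6] -6 -> 6, delta = 12, sum = 202
Change 2: A[2] 33 -> 26, delta = -7, sum = 195
Change 3: A[5] -10 -> 16, delta = 26, sum = 221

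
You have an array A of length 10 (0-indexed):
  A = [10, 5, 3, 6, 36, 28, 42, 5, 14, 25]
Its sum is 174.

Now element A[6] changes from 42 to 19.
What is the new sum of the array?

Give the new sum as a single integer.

Old value at index 6: 42
New value at index 6: 19
Delta = 19 - 42 = -23
New sum = old_sum + delta = 174 + (-23) = 151

Answer: 151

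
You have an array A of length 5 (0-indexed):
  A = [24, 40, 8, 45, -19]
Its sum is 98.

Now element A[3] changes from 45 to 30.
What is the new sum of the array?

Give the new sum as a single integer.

Answer: 83

Derivation:
Old value at index 3: 45
New value at index 3: 30
Delta = 30 - 45 = -15
New sum = old_sum + delta = 98 + (-15) = 83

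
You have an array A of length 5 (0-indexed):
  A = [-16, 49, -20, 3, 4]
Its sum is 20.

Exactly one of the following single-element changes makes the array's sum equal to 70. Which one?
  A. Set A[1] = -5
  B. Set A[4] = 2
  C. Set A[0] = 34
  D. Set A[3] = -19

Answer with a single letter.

Option A: A[1] 49->-5, delta=-54, new_sum=20+(-54)=-34
Option B: A[4] 4->2, delta=-2, new_sum=20+(-2)=18
Option C: A[0] -16->34, delta=50, new_sum=20+(50)=70 <-- matches target
Option D: A[3] 3->-19, delta=-22, new_sum=20+(-22)=-2

Answer: C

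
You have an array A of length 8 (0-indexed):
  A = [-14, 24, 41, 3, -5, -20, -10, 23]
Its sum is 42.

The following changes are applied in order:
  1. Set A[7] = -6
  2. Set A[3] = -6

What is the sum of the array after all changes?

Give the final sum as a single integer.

Answer: 4

Derivation:
Initial sum: 42
Change 1: A[7] 23 -> -6, delta = -29, sum = 13
Change 2: A[3] 3 -> -6, delta = -9, sum = 4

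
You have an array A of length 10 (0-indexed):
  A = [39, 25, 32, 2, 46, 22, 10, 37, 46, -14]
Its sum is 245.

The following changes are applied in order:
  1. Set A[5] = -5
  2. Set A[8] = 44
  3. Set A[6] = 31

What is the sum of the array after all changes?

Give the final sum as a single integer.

Answer: 237

Derivation:
Initial sum: 245
Change 1: A[5] 22 -> -5, delta = -27, sum = 218
Change 2: A[8] 46 -> 44, delta = -2, sum = 216
Change 3: A[6] 10 -> 31, delta = 21, sum = 237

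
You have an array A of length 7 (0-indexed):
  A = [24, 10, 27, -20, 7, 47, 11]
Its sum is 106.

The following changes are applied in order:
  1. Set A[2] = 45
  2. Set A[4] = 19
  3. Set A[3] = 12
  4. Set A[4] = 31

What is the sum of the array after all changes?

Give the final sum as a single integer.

Answer: 180

Derivation:
Initial sum: 106
Change 1: A[2] 27 -> 45, delta = 18, sum = 124
Change 2: A[4] 7 -> 19, delta = 12, sum = 136
Change 3: A[3] -20 -> 12, delta = 32, sum = 168
Change 4: A[4] 19 -> 31, delta = 12, sum = 180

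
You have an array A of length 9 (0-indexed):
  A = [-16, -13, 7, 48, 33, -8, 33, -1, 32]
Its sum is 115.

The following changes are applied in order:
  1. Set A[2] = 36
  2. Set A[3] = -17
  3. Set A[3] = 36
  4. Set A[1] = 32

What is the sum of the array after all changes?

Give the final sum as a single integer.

Initial sum: 115
Change 1: A[2] 7 -> 36, delta = 29, sum = 144
Change 2: A[3] 48 -> -17, delta = -65, sum = 79
Change 3: A[3] -17 -> 36, delta = 53, sum = 132
Change 4: A[1] -13 -> 32, delta = 45, sum = 177

Answer: 177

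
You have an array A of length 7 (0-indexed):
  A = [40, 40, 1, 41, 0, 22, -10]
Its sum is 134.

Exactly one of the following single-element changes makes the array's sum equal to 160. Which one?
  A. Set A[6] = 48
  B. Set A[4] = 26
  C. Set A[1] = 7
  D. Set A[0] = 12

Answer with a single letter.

Answer: B

Derivation:
Option A: A[6] -10->48, delta=58, new_sum=134+(58)=192
Option B: A[4] 0->26, delta=26, new_sum=134+(26)=160 <-- matches target
Option C: A[1] 40->7, delta=-33, new_sum=134+(-33)=101
Option D: A[0] 40->12, delta=-28, new_sum=134+(-28)=106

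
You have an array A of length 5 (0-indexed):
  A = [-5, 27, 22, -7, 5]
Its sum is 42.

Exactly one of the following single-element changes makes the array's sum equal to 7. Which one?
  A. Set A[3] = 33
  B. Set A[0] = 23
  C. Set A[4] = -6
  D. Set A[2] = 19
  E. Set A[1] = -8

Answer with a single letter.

Option A: A[3] -7->33, delta=40, new_sum=42+(40)=82
Option B: A[0] -5->23, delta=28, new_sum=42+(28)=70
Option C: A[4] 5->-6, delta=-11, new_sum=42+(-11)=31
Option D: A[2] 22->19, delta=-3, new_sum=42+(-3)=39
Option E: A[1] 27->-8, delta=-35, new_sum=42+(-35)=7 <-- matches target

Answer: E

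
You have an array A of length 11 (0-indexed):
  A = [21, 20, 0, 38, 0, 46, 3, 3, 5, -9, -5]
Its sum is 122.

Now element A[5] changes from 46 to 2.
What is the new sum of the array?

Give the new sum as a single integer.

Old value at index 5: 46
New value at index 5: 2
Delta = 2 - 46 = -44
New sum = old_sum + delta = 122 + (-44) = 78

Answer: 78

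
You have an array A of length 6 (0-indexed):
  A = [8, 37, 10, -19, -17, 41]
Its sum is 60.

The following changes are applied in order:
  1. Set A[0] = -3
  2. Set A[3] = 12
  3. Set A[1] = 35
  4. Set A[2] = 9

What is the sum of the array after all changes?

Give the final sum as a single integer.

Answer: 77

Derivation:
Initial sum: 60
Change 1: A[0] 8 -> -3, delta = -11, sum = 49
Change 2: A[3] -19 -> 12, delta = 31, sum = 80
Change 3: A[1] 37 -> 35, delta = -2, sum = 78
Change 4: A[2] 10 -> 9, delta = -1, sum = 77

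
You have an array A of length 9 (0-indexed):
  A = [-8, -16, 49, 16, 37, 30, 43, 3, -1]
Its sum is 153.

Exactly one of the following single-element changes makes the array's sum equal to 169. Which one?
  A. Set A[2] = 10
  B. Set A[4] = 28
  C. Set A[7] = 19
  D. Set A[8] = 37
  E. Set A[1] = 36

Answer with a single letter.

Answer: C

Derivation:
Option A: A[2] 49->10, delta=-39, new_sum=153+(-39)=114
Option B: A[4] 37->28, delta=-9, new_sum=153+(-9)=144
Option C: A[7] 3->19, delta=16, new_sum=153+(16)=169 <-- matches target
Option D: A[8] -1->37, delta=38, new_sum=153+(38)=191
Option E: A[1] -16->36, delta=52, new_sum=153+(52)=205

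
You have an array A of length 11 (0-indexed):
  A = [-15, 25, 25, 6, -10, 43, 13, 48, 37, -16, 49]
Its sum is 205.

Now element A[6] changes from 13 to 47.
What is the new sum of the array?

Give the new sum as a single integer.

Answer: 239

Derivation:
Old value at index 6: 13
New value at index 6: 47
Delta = 47 - 13 = 34
New sum = old_sum + delta = 205 + (34) = 239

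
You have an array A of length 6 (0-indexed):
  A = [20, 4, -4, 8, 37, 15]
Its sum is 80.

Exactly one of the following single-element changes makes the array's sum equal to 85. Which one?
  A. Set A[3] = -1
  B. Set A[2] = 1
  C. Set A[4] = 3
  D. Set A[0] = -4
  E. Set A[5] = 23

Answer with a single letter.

Option A: A[3] 8->-1, delta=-9, new_sum=80+(-9)=71
Option B: A[2] -4->1, delta=5, new_sum=80+(5)=85 <-- matches target
Option C: A[4] 37->3, delta=-34, new_sum=80+(-34)=46
Option D: A[0] 20->-4, delta=-24, new_sum=80+(-24)=56
Option E: A[5] 15->23, delta=8, new_sum=80+(8)=88

Answer: B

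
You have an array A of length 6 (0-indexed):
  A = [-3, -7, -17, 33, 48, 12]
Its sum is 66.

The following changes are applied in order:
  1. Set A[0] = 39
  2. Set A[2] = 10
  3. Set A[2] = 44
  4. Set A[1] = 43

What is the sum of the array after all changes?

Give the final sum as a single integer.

Answer: 219

Derivation:
Initial sum: 66
Change 1: A[0] -3 -> 39, delta = 42, sum = 108
Change 2: A[2] -17 -> 10, delta = 27, sum = 135
Change 3: A[2] 10 -> 44, delta = 34, sum = 169
Change 4: A[1] -7 -> 43, delta = 50, sum = 219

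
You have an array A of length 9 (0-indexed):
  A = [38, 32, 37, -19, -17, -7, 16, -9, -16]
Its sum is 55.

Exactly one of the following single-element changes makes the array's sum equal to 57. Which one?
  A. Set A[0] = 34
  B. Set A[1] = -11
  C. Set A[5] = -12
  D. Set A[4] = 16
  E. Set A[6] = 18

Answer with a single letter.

Answer: E

Derivation:
Option A: A[0] 38->34, delta=-4, new_sum=55+(-4)=51
Option B: A[1] 32->-11, delta=-43, new_sum=55+(-43)=12
Option C: A[5] -7->-12, delta=-5, new_sum=55+(-5)=50
Option D: A[4] -17->16, delta=33, new_sum=55+(33)=88
Option E: A[6] 16->18, delta=2, new_sum=55+(2)=57 <-- matches target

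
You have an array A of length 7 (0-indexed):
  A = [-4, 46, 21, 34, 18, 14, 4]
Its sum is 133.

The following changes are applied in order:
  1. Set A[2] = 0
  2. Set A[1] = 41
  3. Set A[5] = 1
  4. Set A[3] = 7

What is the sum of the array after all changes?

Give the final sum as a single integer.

Initial sum: 133
Change 1: A[2] 21 -> 0, delta = -21, sum = 112
Change 2: A[1] 46 -> 41, delta = -5, sum = 107
Change 3: A[5] 14 -> 1, delta = -13, sum = 94
Change 4: A[3] 34 -> 7, delta = -27, sum = 67

Answer: 67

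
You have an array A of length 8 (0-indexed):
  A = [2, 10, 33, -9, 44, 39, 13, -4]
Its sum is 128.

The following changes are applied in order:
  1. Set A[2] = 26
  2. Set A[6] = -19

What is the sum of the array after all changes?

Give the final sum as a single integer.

Initial sum: 128
Change 1: A[2] 33 -> 26, delta = -7, sum = 121
Change 2: A[6] 13 -> -19, delta = -32, sum = 89

Answer: 89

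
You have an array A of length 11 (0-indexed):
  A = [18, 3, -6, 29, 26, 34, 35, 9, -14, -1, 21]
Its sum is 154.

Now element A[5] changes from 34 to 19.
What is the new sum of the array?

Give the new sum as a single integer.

Old value at index 5: 34
New value at index 5: 19
Delta = 19 - 34 = -15
New sum = old_sum + delta = 154 + (-15) = 139

Answer: 139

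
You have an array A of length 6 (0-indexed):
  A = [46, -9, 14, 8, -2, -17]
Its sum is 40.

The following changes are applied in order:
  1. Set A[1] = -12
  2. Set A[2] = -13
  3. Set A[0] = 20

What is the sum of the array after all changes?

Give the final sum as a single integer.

Initial sum: 40
Change 1: A[1] -9 -> -12, delta = -3, sum = 37
Change 2: A[2] 14 -> -13, delta = -27, sum = 10
Change 3: A[0] 46 -> 20, delta = -26, sum = -16

Answer: -16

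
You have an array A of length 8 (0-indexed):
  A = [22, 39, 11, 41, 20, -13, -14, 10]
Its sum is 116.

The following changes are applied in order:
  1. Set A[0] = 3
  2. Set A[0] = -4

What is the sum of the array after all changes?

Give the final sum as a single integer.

Answer: 90

Derivation:
Initial sum: 116
Change 1: A[0] 22 -> 3, delta = -19, sum = 97
Change 2: A[0] 3 -> -4, delta = -7, sum = 90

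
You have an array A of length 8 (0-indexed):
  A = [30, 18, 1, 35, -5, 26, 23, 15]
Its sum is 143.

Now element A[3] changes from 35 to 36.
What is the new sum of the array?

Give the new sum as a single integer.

Old value at index 3: 35
New value at index 3: 36
Delta = 36 - 35 = 1
New sum = old_sum + delta = 143 + (1) = 144

Answer: 144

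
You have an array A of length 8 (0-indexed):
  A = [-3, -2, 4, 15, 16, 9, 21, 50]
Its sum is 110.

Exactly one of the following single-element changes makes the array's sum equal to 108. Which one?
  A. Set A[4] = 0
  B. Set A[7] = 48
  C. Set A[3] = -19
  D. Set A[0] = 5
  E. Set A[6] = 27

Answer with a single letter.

Option A: A[4] 16->0, delta=-16, new_sum=110+(-16)=94
Option B: A[7] 50->48, delta=-2, new_sum=110+(-2)=108 <-- matches target
Option C: A[3] 15->-19, delta=-34, new_sum=110+(-34)=76
Option D: A[0] -3->5, delta=8, new_sum=110+(8)=118
Option E: A[6] 21->27, delta=6, new_sum=110+(6)=116

Answer: B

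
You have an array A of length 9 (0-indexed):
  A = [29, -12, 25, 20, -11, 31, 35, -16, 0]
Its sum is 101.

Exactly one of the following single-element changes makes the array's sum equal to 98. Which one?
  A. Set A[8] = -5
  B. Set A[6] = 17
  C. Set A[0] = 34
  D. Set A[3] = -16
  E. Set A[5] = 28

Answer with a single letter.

Answer: E

Derivation:
Option A: A[8] 0->-5, delta=-5, new_sum=101+(-5)=96
Option B: A[6] 35->17, delta=-18, new_sum=101+(-18)=83
Option C: A[0] 29->34, delta=5, new_sum=101+(5)=106
Option D: A[3] 20->-16, delta=-36, new_sum=101+(-36)=65
Option E: A[5] 31->28, delta=-3, new_sum=101+(-3)=98 <-- matches target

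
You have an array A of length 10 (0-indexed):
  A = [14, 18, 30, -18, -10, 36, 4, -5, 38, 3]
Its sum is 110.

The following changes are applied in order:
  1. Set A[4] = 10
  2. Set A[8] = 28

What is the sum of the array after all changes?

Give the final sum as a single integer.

Initial sum: 110
Change 1: A[4] -10 -> 10, delta = 20, sum = 130
Change 2: A[8] 38 -> 28, delta = -10, sum = 120

Answer: 120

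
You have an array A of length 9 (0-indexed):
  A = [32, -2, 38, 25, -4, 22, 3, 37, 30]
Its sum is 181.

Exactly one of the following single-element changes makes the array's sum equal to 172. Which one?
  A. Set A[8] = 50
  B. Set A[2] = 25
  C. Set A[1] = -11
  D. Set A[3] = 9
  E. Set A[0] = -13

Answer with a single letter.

Answer: C

Derivation:
Option A: A[8] 30->50, delta=20, new_sum=181+(20)=201
Option B: A[2] 38->25, delta=-13, new_sum=181+(-13)=168
Option C: A[1] -2->-11, delta=-9, new_sum=181+(-9)=172 <-- matches target
Option D: A[3] 25->9, delta=-16, new_sum=181+(-16)=165
Option E: A[0] 32->-13, delta=-45, new_sum=181+(-45)=136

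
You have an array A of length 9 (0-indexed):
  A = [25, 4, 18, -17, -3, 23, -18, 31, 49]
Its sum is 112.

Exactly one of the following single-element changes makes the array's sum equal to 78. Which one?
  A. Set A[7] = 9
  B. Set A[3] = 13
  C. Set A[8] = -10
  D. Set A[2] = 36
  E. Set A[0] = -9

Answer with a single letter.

Answer: E

Derivation:
Option A: A[7] 31->9, delta=-22, new_sum=112+(-22)=90
Option B: A[3] -17->13, delta=30, new_sum=112+(30)=142
Option C: A[8] 49->-10, delta=-59, new_sum=112+(-59)=53
Option D: A[2] 18->36, delta=18, new_sum=112+(18)=130
Option E: A[0] 25->-9, delta=-34, new_sum=112+(-34)=78 <-- matches target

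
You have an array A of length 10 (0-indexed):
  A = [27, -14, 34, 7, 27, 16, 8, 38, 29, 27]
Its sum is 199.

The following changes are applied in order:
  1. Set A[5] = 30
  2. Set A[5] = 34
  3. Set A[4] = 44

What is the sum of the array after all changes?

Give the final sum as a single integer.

Answer: 234

Derivation:
Initial sum: 199
Change 1: A[5] 16 -> 30, delta = 14, sum = 213
Change 2: A[5] 30 -> 34, delta = 4, sum = 217
Change 3: A[4] 27 -> 44, delta = 17, sum = 234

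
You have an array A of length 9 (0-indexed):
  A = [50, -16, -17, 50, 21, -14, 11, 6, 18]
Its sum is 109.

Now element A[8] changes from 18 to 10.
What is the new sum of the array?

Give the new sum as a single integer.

Answer: 101

Derivation:
Old value at index 8: 18
New value at index 8: 10
Delta = 10 - 18 = -8
New sum = old_sum + delta = 109 + (-8) = 101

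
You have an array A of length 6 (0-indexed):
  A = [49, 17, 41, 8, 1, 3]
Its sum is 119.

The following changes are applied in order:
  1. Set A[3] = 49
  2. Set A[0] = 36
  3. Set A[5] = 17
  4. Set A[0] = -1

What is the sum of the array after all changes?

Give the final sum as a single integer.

Initial sum: 119
Change 1: A[3] 8 -> 49, delta = 41, sum = 160
Change 2: A[0] 49 -> 36, delta = -13, sum = 147
Change 3: A[5] 3 -> 17, delta = 14, sum = 161
Change 4: A[0] 36 -> -1, delta = -37, sum = 124

Answer: 124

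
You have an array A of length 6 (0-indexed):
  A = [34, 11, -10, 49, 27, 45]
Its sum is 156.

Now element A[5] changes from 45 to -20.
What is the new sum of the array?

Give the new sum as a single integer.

Old value at index 5: 45
New value at index 5: -20
Delta = -20 - 45 = -65
New sum = old_sum + delta = 156 + (-65) = 91

Answer: 91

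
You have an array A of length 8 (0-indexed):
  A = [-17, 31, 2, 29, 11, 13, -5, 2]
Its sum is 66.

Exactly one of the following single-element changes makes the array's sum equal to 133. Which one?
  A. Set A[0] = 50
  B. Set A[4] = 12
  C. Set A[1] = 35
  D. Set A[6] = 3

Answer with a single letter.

Option A: A[0] -17->50, delta=67, new_sum=66+(67)=133 <-- matches target
Option B: A[4] 11->12, delta=1, new_sum=66+(1)=67
Option C: A[1] 31->35, delta=4, new_sum=66+(4)=70
Option D: A[6] -5->3, delta=8, new_sum=66+(8)=74

Answer: A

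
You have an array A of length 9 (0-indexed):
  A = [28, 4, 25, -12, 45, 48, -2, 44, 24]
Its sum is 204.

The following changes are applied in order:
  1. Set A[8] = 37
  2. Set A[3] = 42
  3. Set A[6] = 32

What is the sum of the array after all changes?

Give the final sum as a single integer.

Initial sum: 204
Change 1: A[8] 24 -> 37, delta = 13, sum = 217
Change 2: A[3] -12 -> 42, delta = 54, sum = 271
Change 3: A[6] -2 -> 32, delta = 34, sum = 305

Answer: 305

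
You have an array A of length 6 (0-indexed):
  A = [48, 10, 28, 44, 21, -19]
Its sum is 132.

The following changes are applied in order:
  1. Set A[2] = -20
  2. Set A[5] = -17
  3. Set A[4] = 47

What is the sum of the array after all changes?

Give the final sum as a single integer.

Answer: 112

Derivation:
Initial sum: 132
Change 1: A[2] 28 -> -20, delta = -48, sum = 84
Change 2: A[5] -19 -> -17, delta = 2, sum = 86
Change 3: A[4] 21 -> 47, delta = 26, sum = 112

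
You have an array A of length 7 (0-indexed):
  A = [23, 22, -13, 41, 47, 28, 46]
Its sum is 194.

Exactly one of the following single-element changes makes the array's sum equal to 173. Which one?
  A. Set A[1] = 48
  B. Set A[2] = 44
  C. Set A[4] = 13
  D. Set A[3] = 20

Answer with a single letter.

Option A: A[1] 22->48, delta=26, new_sum=194+(26)=220
Option B: A[2] -13->44, delta=57, new_sum=194+(57)=251
Option C: A[4] 47->13, delta=-34, new_sum=194+(-34)=160
Option D: A[3] 41->20, delta=-21, new_sum=194+(-21)=173 <-- matches target

Answer: D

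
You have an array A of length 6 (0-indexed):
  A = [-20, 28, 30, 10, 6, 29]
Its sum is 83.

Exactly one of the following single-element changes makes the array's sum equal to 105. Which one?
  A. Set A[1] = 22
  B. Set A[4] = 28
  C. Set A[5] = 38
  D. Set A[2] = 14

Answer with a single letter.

Option A: A[1] 28->22, delta=-6, new_sum=83+(-6)=77
Option B: A[4] 6->28, delta=22, new_sum=83+(22)=105 <-- matches target
Option C: A[5] 29->38, delta=9, new_sum=83+(9)=92
Option D: A[2] 30->14, delta=-16, new_sum=83+(-16)=67

Answer: B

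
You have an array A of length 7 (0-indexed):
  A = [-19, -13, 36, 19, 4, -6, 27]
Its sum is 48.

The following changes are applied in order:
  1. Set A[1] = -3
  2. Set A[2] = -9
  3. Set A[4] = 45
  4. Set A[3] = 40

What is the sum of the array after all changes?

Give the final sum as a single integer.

Answer: 75

Derivation:
Initial sum: 48
Change 1: A[1] -13 -> -3, delta = 10, sum = 58
Change 2: A[2] 36 -> -9, delta = -45, sum = 13
Change 3: A[4] 4 -> 45, delta = 41, sum = 54
Change 4: A[3] 19 -> 40, delta = 21, sum = 75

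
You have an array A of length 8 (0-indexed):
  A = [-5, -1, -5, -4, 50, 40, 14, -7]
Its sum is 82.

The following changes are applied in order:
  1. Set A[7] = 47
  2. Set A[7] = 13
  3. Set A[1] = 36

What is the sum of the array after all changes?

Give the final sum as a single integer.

Initial sum: 82
Change 1: A[7] -7 -> 47, delta = 54, sum = 136
Change 2: A[7] 47 -> 13, delta = -34, sum = 102
Change 3: A[1] -1 -> 36, delta = 37, sum = 139

Answer: 139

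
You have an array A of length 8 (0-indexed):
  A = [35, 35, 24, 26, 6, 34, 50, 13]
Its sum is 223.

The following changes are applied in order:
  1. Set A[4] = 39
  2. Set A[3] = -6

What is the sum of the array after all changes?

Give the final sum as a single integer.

Answer: 224

Derivation:
Initial sum: 223
Change 1: A[4] 6 -> 39, delta = 33, sum = 256
Change 2: A[3] 26 -> -6, delta = -32, sum = 224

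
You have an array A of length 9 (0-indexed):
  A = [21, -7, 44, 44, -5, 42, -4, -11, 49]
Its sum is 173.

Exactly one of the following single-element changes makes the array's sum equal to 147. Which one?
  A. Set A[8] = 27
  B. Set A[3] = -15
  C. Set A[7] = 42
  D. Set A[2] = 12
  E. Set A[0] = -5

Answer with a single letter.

Option A: A[8] 49->27, delta=-22, new_sum=173+(-22)=151
Option B: A[3] 44->-15, delta=-59, new_sum=173+(-59)=114
Option C: A[7] -11->42, delta=53, new_sum=173+(53)=226
Option D: A[2] 44->12, delta=-32, new_sum=173+(-32)=141
Option E: A[0] 21->-5, delta=-26, new_sum=173+(-26)=147 <-- matches target

Answer: E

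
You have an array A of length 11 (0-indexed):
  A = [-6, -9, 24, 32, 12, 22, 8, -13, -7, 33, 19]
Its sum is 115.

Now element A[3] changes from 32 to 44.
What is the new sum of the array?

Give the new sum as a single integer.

Answer: 127

Derivation:
Old value at index 3: 32
New value at index 3: 44
Delta = 44 - 32 = 12
New sum = old_sum + delta = 115 + (12) = 127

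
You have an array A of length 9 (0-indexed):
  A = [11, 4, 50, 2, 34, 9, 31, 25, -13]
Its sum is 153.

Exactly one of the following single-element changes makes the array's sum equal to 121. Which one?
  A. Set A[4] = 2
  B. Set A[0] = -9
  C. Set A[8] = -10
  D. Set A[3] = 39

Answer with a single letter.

Option A: A[4] 34->2, delta=-32, new_sum=153+(-32)=121 <-- matches target
Option B: A[0] 11->-9, delta=-20, new_sum=153+(-20)=133
Option C: A[8] -13->-10, delta=3, new_sum=153+(3)=156
Option D: A[3] 2->39, delta=37, new_sum=153+(37)=190

Answer: A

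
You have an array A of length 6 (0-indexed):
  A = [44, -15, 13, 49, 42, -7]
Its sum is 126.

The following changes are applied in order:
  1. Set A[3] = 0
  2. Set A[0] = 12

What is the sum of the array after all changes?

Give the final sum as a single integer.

Answer: 45

Derivation:
Initial sum: 126
Change 1: A[3] 49 -> 0, delta = -49, sum = 77
Change 2: A[0] 44 -> 12, delta = -32, sum = 45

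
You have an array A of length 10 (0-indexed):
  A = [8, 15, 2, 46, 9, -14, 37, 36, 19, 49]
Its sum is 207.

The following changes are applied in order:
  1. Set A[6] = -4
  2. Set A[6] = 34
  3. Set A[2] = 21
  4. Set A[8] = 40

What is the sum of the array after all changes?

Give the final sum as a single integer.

Answer: 244

Derivation:
Initial sum: 207
Change 1: A[6] 37 -> -4, delta = -41, sum = 166
Change 2: A[6] -4 -> 34, delta = 38, sum = 204
Change 3: A[2] 2 -> 21, delta = 19, sum = 223
Change 4: A[8] 19 -> 40, delta = 21, sum = 244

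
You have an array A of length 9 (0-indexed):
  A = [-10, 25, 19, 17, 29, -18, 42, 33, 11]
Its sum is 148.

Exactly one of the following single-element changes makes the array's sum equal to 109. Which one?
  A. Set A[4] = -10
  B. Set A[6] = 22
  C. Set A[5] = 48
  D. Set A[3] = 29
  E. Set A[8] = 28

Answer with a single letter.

Answer: A

Derivation:
Option A: A[4] 29->-10, delta=-39, new_sum=148+(-39)=109 <-- matches target
Option B: A[6] 42->22, delta=-20, new_sum=148+(-20)=128
Option C: A[5] -18->48, delta=66, new_sum=148+(66)=214
Option D: A[3] 17->29, delta=12, new_sum=148+(12)=160
Option E: A[8] 11->28, delta=17, new_sum=148+(17)=165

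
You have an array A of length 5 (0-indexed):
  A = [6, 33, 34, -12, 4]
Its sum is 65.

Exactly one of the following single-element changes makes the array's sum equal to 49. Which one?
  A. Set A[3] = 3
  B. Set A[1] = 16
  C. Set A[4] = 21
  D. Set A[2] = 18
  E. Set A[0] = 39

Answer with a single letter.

Answer: D

Derivation:
Option A: A[3] -12->3, delta=15, new_sum=65+(15)=80
Option B: A[1] 33->16, delta=-17, new_sum=65+(-17)=48
Option C: A[4] 4->21, delta=17, new_sum=65+(17)=82
Option D: A[2] 34->18, delta=-16, new_sum=65+(-16)=49 <-- matches target
Option E: A[0] 6->39, delta=33, new_sum=65+(33)=98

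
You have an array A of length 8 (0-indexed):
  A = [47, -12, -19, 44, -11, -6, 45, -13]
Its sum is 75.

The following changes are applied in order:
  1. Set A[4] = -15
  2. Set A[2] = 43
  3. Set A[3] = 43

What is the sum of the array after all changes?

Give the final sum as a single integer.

Initial sum: 75
Change 1: A[4] -11 -> -15, delta = -4, sum = 71
Change 2: A[2] -19 -> 43, delta = 62, sum = 133
Change 3: A[3] 44 -> 43, delta = -1, sum = 132

Answer: 132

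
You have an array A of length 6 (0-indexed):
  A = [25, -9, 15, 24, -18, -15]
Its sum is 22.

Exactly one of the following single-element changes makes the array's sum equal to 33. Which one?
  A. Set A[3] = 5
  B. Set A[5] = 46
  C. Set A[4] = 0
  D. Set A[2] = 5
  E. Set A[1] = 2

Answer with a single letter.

Option A: A[3] 24->5, delta=-19, new_sum=22+(-19)=3
Option B: A[5] -15->46, delta=61, new_sum=22+(61)=83
Option C: A[4] -18->0, delta=18, new_sum=22+(18)=40
Option D: A[2] 15->5, delta=-10, new_sum=22+(-10)=12
Option E: A[1] -9->2, delta=11, new_sum=22+(11)=33 <-- matches target

Answer: E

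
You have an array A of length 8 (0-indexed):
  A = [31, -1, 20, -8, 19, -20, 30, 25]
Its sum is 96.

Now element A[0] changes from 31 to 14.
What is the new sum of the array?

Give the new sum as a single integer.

Old value at index 0: 31
New value at index 0: 14
Delta = 14 - 31 = -17
New sum = old_sum + delta = 96 + (-17) = 79

Answer: 79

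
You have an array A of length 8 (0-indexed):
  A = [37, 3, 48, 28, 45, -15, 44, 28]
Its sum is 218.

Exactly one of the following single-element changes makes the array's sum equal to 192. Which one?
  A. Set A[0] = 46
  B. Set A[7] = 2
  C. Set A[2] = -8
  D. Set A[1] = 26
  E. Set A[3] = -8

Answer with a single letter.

Answer: B

Derivation:
Option A: A[0] 37->46, delta=9, new_sum=218+(9)=227
Option B: A[7] 28->2, delta=-26, new_sum=218+(-26)=192 <-- matches target
Option C: A[2] 48->-8, delta=-56, new_sum=218+(-56)=162
Option D: A[1] 3->26, delta=23, new_sum=218+(23)=241
Option E: A[3] 28->-8, delta=-36, new_sum=218+(-36)=182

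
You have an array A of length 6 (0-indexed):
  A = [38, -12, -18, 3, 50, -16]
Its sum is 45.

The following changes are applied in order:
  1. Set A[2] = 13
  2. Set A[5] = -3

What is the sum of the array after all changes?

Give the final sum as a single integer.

Initial sum: 45
Change 1: A[2] -18 -> 13, delta = 31, sum = 76
Change 2: A[5] -16 -> -3, delta = 13, sum = 89

Answer: 89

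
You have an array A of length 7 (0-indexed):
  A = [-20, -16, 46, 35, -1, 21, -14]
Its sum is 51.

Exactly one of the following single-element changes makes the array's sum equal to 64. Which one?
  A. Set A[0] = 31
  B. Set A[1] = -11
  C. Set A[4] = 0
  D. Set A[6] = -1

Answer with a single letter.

Option A: A[0] -20->31, delta=51, new_sum=51+(51)=102
Option B: A[1] -16->-11, delta=5, new_sum=51+(5)=56
Option C: A[4] -1->0, delta=1, new_sum=51+(1)=52
Option D: A[6] -14->-1, delta=13, new_sum=51+(13)=64 <-- matches target

Answer: D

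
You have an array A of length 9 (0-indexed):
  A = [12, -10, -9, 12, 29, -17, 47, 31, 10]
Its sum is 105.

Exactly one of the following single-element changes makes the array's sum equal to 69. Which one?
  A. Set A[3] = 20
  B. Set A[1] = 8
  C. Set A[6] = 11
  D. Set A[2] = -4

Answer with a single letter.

Option A: A[3] 12->20, delta=8, new_sum=105+(8)=113
Option B: A[1] -10->8, delta=18, new_sum=105+(18)=123
Option C: A[6] 47->11, delta=-36, new_sum=105+(-36)=69 <-- matches target
Option D: A[2] -9->-4, delta=5, new_sum=105+(5)=110

Answer: C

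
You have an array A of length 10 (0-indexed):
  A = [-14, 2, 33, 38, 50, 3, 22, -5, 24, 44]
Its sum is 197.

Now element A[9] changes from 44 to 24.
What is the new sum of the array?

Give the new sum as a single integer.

Old value at index 9: 44
New value at index 9: 24
Delta = 24 - 44 = -20
New sum = old_sum + delta = 197 + (-20) = 177

Answer: 177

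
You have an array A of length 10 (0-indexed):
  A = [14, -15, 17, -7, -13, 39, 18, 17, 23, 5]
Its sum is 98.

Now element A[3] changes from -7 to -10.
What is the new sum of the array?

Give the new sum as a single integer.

Answer: 95

Derivation:
Old value at index 3: -7
New value at index 3: -10
Delta = -10 - -7 = -3
New sum = old_sum + delta = 98 + (-3) = 95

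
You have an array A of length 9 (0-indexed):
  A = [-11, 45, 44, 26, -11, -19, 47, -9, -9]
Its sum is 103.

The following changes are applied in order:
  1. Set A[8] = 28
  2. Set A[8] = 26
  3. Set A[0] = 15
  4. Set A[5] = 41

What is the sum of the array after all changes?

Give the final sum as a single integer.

Initial sum: 103
Change 1: A[8] -9 -> 28, delta = 37, sum = 140
Change 2: A[8] 28 -> 26, delta = -2, sum = 138
Change 3: A[0] -11 -> 15, delta = 26, sum = 164
Change 4: A[5] -19 -> 41, delta = 60, sum = 224

Answer: 224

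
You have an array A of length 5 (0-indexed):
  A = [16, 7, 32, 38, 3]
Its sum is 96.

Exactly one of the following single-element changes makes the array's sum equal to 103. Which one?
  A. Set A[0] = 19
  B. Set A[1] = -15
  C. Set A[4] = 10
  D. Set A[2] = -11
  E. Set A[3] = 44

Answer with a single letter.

Answer: C

Derivation:
Option A: A[0] 16->19, delta=3, new_sum=96+(3)=99
Option B: A[1] 7->-15, delta=-22, new_sum=96+(-22)=74
Option C: A[4] 3->10, delta=7, new_sum=96+(7)=103 <-- matches target
Option D: A[2] 32->-11, delta=-43, new_sum=96+(-43)=53
Option E: A[3] 38->44, delta=6, new_sum=96+(6)=102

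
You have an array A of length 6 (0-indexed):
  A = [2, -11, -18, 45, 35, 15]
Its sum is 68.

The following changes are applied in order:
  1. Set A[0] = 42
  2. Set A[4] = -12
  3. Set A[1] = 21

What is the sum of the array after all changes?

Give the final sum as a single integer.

Initial sum: 68
Change 1: A[0] 2 -> 42, delta = 40, sum = 108
Change 2: A[4] 35 -> -12, delta = -47, sum = 61
Change 3: A[1] -11 -> 21, delta = 32, sum = 93

Answer: 93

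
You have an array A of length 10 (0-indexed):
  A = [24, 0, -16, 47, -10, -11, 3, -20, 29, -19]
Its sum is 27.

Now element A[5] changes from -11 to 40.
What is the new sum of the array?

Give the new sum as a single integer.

Old value at index 5: -11
New value at index 5: 40
Delta = 40 - -11 = 51
New sum = old_sum + delta = 27 + (51) = 78

Answer: 78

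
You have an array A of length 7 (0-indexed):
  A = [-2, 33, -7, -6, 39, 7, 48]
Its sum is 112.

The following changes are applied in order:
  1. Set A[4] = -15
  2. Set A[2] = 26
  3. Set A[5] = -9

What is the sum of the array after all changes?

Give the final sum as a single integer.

Answer: 75

Derivation:
Initial sum: 112
Change 1: A[4] 39 -> -15, delta = -54, sum = 58
Change 2: A[2] -7 -> 26, delta = 33, sum = 91
Change 3: A[5] 7 -> -9, delta = -16, sum = 75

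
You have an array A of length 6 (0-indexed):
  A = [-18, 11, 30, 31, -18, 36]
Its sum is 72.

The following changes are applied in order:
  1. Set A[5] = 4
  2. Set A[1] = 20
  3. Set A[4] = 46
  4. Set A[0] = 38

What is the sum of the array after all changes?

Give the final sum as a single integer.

Answer: 169

Derivation:
Initial sum: 72
Change 1: A[5] 36 -> 4, delta = -32, sum = 40
Change 2: A[1] 11 -> 20, delta = 9, sum = 49
Change 3: A[4] -18 -> 46, delta = 64, sum = 113
Change 4: A[0] -18 -> 38, delta = 56, sum = 169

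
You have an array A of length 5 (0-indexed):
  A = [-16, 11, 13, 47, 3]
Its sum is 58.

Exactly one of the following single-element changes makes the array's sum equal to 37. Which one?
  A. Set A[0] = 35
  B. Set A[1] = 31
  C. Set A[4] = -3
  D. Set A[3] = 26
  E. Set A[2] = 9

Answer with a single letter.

Answer: D

Derivation:
Option A: A[0] -16->35, delta=51, new_sum=58+(51)=109
Option B: A[1] 11->31, delta=20, new_sum=58+(20)=78
Option C: A[4] 3->-3, delta=-6, new_sum=58+(-6)=52
Option D: A[3] 47->26, delta=-21, new_sum=58+(-21)=37 <-- matches target
Option E: A[2] 13->9, delta=-4, new_sum=58+(-4)=54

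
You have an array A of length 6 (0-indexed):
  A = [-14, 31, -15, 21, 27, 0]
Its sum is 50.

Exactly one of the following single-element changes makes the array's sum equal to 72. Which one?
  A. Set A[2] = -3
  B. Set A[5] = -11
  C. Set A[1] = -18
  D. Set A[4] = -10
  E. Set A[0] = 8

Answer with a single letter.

Answer: E

Derivation:
Option A: A[2] -15->-3, delta=12, new_sum=50+(12)=62
Option B: A[5] 0->-11, delta=-11, new_sum=50+(-11)=39
Option C: A[1] 31->-18, delta=-49, new_sum=50+(-49)=1
Option D: A[4] 27->-10, delta=-37, new_sum=50+(-37)=13
Option E: A[0] -14->8, delta=22, new_sum=50+(22)=72 <-- matches target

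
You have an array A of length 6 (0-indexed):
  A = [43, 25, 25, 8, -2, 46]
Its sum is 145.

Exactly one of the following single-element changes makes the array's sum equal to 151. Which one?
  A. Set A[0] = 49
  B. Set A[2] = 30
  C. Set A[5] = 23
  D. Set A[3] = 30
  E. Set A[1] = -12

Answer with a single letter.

Option A: A[0] 43->49, delta=6, new_sum=145+(6)=151 <-- matches target
Option B: A[2] 25->30, delta=5, new_sum=145+(5)=150
Option C: A[5] 46->23, delta=-23, new_sum=145+(-23)=122
Option D: A[3] 8->30, delta=22, new_sum=145+(22)=167
Option E: A[1] 25->-12, delta=-37, new_sum=145+(-37)=108

Answer: A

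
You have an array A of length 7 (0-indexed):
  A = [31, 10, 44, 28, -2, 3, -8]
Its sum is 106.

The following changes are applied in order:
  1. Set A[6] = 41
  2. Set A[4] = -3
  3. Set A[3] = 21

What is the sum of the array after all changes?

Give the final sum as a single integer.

Initial sum: 106
Change 1: A[6] -8 -> 41, delta = 49, sum = 155
Change 2: A[4] -2 -> -3, delta = -1, sum = 154
Change 3: A[3] 28 -> 21, delta = -7, sum = 147

Answer: 147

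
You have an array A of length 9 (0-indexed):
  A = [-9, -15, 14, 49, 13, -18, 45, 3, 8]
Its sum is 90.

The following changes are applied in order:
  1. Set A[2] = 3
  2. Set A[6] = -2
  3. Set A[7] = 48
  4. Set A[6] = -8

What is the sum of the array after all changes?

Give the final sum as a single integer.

Answer: 71

Derivation:
Initial sum: 90
Change 1: A[2] 14 -> 3, delta = -11, sum = 79
Change 2: A[6] 45 -> -2, delta = -47, sum = 32
Change 3: A[7] 3 -> 48, delta = 45, sum = 77
Change 4: A[6] -2 -> -8, delta = -6, sum = 71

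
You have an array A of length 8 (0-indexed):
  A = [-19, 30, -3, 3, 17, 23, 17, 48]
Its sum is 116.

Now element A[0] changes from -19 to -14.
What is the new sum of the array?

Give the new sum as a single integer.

Old value at index 0: -19
New value at index 0: -14
Delta = -14 - -19 = 5
New sum = old_sum + delta = 116 + (5) = 121

Answer: 121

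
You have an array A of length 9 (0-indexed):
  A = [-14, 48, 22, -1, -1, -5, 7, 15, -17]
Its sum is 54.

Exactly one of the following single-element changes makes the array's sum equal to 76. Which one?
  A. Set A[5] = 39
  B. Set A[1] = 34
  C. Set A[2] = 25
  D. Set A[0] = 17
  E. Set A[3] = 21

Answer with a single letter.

Answer: E

Derivation:
Option A: A[5] -5->39, delta=44, new_sum=54+(44)=98
Option B: A[1] 48->34, delta=-14, new_sum=54+(-14)=40
Option C: A[2] 22->25, delta=3, new_sum=54+(3)=57
Option D: A[0] -14->17, delta=31, new_sum=54+(31)=85
Option E: A[3] -1->21, delta=22, new_sum=54+(22)=76 <-- matches target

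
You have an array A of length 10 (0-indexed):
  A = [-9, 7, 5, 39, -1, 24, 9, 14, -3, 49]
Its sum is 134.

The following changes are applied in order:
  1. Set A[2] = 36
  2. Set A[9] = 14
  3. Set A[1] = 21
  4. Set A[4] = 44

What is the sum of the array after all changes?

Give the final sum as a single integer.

Answer: 189

Derivation:
Initial sum: 134
Change 1: A[2] 5 -> 36, delta = 31, sum = 165
Change 2: A[9] 49 -> 14, delta = -35, sum = 130
Change 3: A[1] 7 -> 21, delta = 14, sum = 144
Change 4: A[4] -1 -> 44, delta = 45, sum = 189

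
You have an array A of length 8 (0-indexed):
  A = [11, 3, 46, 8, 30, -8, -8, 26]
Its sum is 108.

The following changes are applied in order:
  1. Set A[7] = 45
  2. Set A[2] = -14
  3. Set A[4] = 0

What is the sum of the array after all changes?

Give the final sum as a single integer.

Initial sum: 108
Change 1: A[7] 26 -> 45, delta = 19, sum = 127
Change 2: A[2] 46 -> -14, delta = -60, sum = 67
Change 3: A[4] 30 -> 0, delta = -30, sum = 37

Answer: 37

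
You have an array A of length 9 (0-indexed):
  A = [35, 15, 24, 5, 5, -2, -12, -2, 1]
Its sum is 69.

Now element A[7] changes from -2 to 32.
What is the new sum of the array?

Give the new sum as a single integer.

Old value at index 7: -2
New value at index 7: 32
Delta = 32 - -2 = 34
New sum = old_sum + delta = 69 + (34) = 103

Answer: 103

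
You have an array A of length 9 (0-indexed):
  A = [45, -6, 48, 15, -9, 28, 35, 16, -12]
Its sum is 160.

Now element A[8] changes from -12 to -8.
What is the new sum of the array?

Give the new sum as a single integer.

Answer: 164

Derivation:
Old value at index 8: -12
New value at index 8: -8
Delta = -8 - -12 = 4
New sum = old_sum + delta = 160 + (4) = 164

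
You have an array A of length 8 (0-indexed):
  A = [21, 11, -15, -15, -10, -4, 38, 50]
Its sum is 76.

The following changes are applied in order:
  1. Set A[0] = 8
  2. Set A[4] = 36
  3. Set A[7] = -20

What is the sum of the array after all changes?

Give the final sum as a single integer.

Initial sum: 76
Change 1: A[0] 21 -> 8, delta = -13, sum = 63
Change 2: A[4] -10 -> 36, delta = 46, sum = 109
Change 3: A[7] 50 -> -20, delta = -70, sum = 39

Answer: 39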